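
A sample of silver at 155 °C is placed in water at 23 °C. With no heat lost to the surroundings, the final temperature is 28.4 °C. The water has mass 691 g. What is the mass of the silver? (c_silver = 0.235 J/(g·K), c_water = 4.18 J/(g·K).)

m ≈ 524 g

Taking heat into each body as positive, Σ m c ΔT = 0:
m·0.235·(28.4 − 155) + 691·4.18·(28.4 − 23) = 0
-29.75 m = -15597
m = -15597/-29.75 ≈ 524.3 g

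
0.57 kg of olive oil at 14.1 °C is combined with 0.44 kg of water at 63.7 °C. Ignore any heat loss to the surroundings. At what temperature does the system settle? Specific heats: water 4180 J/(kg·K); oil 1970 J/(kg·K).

Energy conservation, ΣQ = 0:
0.44·4180·(T − 63.7) + 0.57·1970·(T − 14.1) = 0
1839.2(T − 63.7) + 1122.9(T − 14.1) = 0
2962.1 T = 132990
T ≈ 44.90 °C

T_f ≈ 44.9 °C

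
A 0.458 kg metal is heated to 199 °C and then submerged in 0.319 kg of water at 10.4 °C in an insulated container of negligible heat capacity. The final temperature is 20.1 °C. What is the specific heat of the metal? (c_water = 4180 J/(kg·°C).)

c ≈ 158 J/(kg·°C)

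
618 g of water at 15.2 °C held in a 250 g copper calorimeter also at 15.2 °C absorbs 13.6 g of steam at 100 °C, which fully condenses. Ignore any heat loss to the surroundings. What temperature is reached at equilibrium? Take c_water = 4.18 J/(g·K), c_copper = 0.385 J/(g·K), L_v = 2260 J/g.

T_f ≈ 28.2 °C

Sum of m c ΔT and latent-heat terms is zero:
steam→water at 100 °C releases m L_v = 13.6·2260 = 30736
  condensed water 100 °C→T: 56.85(T − 100)
  water warms: 618·4.18·(T − 15.2) = 2583.2(T − 15.2)
  copper cup: 250·0.385·(T − 15.2) = 96.25(T − 15.2)
2736.3 T = 30736 + 5684.8 + 40728 = 77149
T ≈ 28.19 °C (< 100 °C, so full condensation is consistent).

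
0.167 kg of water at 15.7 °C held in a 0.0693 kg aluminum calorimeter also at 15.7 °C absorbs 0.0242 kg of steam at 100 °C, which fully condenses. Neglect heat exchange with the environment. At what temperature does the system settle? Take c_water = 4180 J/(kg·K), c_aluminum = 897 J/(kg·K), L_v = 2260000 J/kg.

T_f ≈ 89.1 °C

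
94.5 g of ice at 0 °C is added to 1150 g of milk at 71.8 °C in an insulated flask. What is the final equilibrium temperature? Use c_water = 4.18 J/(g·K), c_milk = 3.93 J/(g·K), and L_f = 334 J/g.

Taking heat into each body as positive, Σ m c ΔT = 0:
latent heat to melt: 94.5×334 = 31563
  meltwater 0→T: 94.5×4.18×T = 395.01 T
  milk: 4519.5(T − 71.8)
4914.5 T = 324500 − 31563 = 292937
T ≈ 59.61 °C — above 0 °C, consistent with complete melting.

T_f ≈ 59.6 °C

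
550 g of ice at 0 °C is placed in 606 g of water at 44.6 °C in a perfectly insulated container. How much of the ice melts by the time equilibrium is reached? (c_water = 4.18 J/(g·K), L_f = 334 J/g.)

Cooling the water to 0 °C releases 606·4.18·44.6 = 112975 J.
Melting all 550 g of ice would need 550·334 = 183700 J.
112975 J < 183700 J, so only part of the ice melts and the system sits at 0 °C.
m_melt = 112975 / L_f = 338.2 g.

m_melted ≈ 338 g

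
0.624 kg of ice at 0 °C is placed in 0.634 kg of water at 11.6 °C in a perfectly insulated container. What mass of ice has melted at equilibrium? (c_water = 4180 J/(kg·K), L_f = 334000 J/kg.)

Water can give up m c ΔT = 0.634·4180·11.6 = 30741 J before reaching 0 °C.
Fully melting the ice requires m_ice L_f = 0.624·334000 = 208416 J.
Since 30741 < 208416 J, not all the ice melts; equilibrium is at 0 °C.
m_melted·334000 = 30741  ⇒  m_melted ≈ 0.09204 kg.

m_melted ≈ 0.092 kg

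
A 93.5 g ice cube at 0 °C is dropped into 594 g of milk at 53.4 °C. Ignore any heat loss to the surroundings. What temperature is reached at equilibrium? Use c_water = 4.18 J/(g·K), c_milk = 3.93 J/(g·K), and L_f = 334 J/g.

T_f ≈ 34.3 °C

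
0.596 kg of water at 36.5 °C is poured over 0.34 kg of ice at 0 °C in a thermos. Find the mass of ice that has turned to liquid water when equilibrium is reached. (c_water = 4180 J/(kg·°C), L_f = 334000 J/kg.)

m_melted ≈ 0.272 kg

Cooling the water to 0 °C releases 0.596·4180·36.5 = 90932 J.
To melt every bit of ice: 0.34·334000 = 113560 J.
90932 J < 113560 J, so only part of the ice melts and the system sits at 0 °C.
m_melted·334000 = 90932  ⇒  m_melted ≈ 0.2723 kg.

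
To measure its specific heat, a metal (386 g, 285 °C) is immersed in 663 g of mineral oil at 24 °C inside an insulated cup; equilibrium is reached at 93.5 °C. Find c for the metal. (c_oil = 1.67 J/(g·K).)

Heat lost by the metal = heat gained by the oil:
386·c·(285 − 93.5) = 663·1.67·(93.5 − 24)
73919 c = 76951  ⇒  c ≈ 1.041 J/(g·K)

c ≈ 1.04 J/(g·K)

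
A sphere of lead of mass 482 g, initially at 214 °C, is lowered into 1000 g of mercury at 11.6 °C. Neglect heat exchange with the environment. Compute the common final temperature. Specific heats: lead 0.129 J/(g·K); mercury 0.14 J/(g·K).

T_f ≈ 73.8 °C

Taking heat into each body as positive, Σ m c ΔT = 0:
482*0.129*(T − 214) + 1000*0.14*(T − 11.6) = 0
62.18(T − 214) + 140(T − 11.6) = 0
(62.18 + 140) T = 62.18*214 + 140*11.6
T = 14930 / 202.18 = 73.8 °C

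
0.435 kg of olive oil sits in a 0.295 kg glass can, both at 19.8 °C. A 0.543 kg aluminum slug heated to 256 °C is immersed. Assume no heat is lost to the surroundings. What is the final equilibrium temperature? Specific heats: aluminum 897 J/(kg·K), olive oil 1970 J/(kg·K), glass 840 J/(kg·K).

Let T be the final temperature. ΣQ_i = 0:
0.543·897·(T − 256) + 0.435·1970·(T − 19.8) + 0.295·840·(T − 19.8) = 0
487.07(T − 256) + 856.95(T − 19.8) + 247.8(T − 19.8) = 0
(487.07 + 856.95 + 247.8) T = 487.07·256 + 856.95·19.8 + 247.8·19.8
T ≈ 92.07 °C

T_f ≈ 92.1 °C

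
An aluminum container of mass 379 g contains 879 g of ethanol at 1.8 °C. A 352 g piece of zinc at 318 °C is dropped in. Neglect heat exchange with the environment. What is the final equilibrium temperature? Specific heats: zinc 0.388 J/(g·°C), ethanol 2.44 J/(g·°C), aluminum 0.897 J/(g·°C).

With ΣQ=0 the equilibrium temperature is the m·c-weighted mean:
T_f = (136.58·318 + 2144.8·1.8 + 339.96·1.8) / (136.58 + 2144.8 + 339.96)
    = 47904 / 2621.3 ≈ 18.27 °C

T_f ≈ 18.3 °C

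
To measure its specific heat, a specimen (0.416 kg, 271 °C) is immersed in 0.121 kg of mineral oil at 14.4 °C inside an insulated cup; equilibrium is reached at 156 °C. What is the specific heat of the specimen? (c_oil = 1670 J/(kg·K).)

c ≈ 598 J/(kg·K)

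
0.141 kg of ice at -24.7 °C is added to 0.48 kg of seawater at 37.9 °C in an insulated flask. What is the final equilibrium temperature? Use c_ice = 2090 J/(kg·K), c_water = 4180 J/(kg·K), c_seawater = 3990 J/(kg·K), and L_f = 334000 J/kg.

T_f ≈ 7.3 °C

Let T be the final temperature. ΣQ_i = 0:
warm ice to 0 °C: 0.141×2090×(0 − (-24.7)) = 7278.8; latent heat to melt: 0.141×334000 = 47094; meltwater 0→T: 0.141×4180×T = 589.38 T; seawater cools: 0.48×3990×(T − 37.9) = 1915.2(T − 37.9)
2504.6 T = 72586 − 54373 = 18213
T ≈ 7.27 °C — above 0 °C, consistent with complete melting.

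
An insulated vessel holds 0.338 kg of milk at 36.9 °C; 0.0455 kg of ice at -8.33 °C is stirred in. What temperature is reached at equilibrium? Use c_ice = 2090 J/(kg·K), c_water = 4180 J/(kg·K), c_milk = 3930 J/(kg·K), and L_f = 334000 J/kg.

Energy conservation, ΣQ = 0:
ice -8.33→0 °C: 0.0455·2090·8.33 = 792.14
  latent heat to melt: 0.0455·334000 = 15197
  warm the meltwater: 190.19 T
  milk: 1328.3(T − 36.9)
1518.5 T = 49016 − 15989 = 33027
T ≈ 21.75 °C. Since T > 0 °C, the all-ice-melts assumption holds.

T_f ≈ 21.7 °C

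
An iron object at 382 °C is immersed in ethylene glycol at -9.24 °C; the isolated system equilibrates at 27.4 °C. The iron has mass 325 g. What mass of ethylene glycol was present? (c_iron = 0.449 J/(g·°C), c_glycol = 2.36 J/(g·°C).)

m ≈ 598 g

|Q_iron| = |Q_glycol|:
325·0.449·(382 − 27.4) = m·2.36·(27.4 − (-9.24))
86.47 m = 51745  ⇒  m ≈ 598.4 g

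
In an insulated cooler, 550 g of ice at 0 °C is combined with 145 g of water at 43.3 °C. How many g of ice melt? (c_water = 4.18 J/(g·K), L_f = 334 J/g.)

m_melted ≈ 78.6 g

Water can give up m c ΔT = 145·4.18·43.3 = 26244 J before reaching 0 °C.
Fully melting the ice requires m_ice L_f = 550·334 = 183700 J.
26244 J < 183700 J, so only part of the ice melts and the system sits at 0 °C.
m_melt = 26244 / L_f = 78.58 g.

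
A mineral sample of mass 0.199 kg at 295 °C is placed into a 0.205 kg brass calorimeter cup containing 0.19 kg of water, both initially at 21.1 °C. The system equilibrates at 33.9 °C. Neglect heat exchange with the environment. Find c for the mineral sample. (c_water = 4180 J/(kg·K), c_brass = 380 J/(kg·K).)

c ≈ 215 J/(kg·K)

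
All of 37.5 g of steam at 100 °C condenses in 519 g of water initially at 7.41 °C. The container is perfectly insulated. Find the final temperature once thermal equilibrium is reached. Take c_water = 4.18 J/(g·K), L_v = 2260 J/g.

Let T be the final temperature. ΣQ_i = 0:
condense steam: −37.5×2260 = −84750; condensed water 100 °C→T: 156.75(T − 100); original water: 2169.4(T − 7.41)
2326.2 T = 84750 + 15675 + 16075 = 116500
T ≈ 50.08 °C, under the boiling point, so the assumption holds.

T_f ≈ 50.1 °C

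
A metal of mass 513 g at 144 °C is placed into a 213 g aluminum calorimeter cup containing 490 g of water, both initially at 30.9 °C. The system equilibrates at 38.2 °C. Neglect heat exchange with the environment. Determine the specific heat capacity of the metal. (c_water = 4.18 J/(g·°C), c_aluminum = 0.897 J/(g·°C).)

c ≈ 0.301 J/(g·°C)

Energy conservation, ΣQ = 0:
513×c×(38.2 − 144) + 490×4.18×(38.2 − 30.9) + 213×0.897×(38.2 − 30.9) = 0
-54275 c = -16347
c = -16347/-54275 ≈ 0.3012 J/(g·°C)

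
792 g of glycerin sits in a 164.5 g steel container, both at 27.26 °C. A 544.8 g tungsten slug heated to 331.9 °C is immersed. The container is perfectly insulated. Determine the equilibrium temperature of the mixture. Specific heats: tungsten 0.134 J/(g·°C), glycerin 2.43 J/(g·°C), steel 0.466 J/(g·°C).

T_f ≈ 38.0 °C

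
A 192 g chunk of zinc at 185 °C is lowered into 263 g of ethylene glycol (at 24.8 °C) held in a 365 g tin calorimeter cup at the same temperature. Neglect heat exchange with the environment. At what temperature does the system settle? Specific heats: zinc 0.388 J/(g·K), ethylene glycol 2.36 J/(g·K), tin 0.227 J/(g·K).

T_f ≈ 40.1 °C

Heat gained plus heat lost sum to zero:
192·0.388·(T − 185) + 263·2.36·(T − 24.8) + 365·0.227·(T − 24.8) = 0
74.5(T − 185) + 620.68(T − 24.8) + 82.86(T − 24.8) = 0
(74.5 + 620.68 + 82.86) T = 74.5·185 + 620.68·24.8 + 82.86·24.8
T = 31229/778.03 ≈ 40.14 °C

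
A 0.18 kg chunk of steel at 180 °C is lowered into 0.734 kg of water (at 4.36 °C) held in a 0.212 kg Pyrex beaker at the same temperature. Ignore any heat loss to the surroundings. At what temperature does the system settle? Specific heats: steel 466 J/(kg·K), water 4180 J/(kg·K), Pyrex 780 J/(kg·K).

T_f ≈ 8.8 °C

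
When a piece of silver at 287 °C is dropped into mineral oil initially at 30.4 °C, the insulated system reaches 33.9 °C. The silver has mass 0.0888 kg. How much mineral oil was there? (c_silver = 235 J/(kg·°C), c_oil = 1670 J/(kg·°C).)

m ≈ 0.904 kg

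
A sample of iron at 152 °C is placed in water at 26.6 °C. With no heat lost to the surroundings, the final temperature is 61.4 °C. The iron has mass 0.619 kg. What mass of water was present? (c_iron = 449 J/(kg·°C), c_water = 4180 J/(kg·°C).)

m ≈ 0.173 kg

|Q_iron| = |Q_water|:
0.619×449×(152 − 61.4) = m×4180×(61.4 − 26.6)
145464 m = 25181  ⇒  m ≈ 0.1731 kg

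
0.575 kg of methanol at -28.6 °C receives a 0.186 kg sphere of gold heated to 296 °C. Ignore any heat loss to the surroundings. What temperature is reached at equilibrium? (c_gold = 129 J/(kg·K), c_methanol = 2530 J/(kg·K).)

T_f ≈ -23.3 °C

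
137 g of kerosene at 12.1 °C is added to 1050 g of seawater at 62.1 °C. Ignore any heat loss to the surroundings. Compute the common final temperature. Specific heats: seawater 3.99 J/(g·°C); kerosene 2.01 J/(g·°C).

Set heat shed by the hot body equal to heat absorbed by the cold body:
1050×3.99×(62.1 − T) = 137×2.01×(T − 12.1)
4189.5(62.1 − T) = 275.37(T − 12.1)
4464.9 T = 263500  ⇒  T ≈ 59.02 °C

T_f ≈ 59.0 °C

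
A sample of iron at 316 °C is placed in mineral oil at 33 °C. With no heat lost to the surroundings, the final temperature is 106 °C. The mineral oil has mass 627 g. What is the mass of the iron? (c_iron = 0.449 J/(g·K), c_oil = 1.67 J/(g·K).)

m ≈ 811 g

Heat lost by the iron = heat gained by the oil:
m·0.449·(316 − 106) = 627·1.67·(106 − 33)
94.29 m = 76438  ⇒  m ≈ 810.7 g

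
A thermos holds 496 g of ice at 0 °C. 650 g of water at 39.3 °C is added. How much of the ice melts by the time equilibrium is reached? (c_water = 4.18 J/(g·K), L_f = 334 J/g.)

Cooling the water to 0 °C releases 650×4.18×39.3 = 106778 J.
Fully melting the ice requires m_ice L_f = 496×334 = 165664 J.
Since 106778 < 165664 J, not all the ice melts; equilibrium is at 0 °C.
m_melt = 106778 / L_f = 319.7 g.

m_melted ≈ 320 g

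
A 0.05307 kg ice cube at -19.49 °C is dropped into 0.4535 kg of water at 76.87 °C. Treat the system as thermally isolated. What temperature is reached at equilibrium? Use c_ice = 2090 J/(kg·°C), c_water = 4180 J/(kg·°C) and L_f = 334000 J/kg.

Heat gained plus heat lost sum to zero:
warm ice to 0 °C: 0.05307×2090×(0 − (-19.49)) = 2161.8
  latent heat to melt: 0.05307×334000 = 17725
  warm the meltwater: 221.83 T
  water: 1895.6(T − 76.87)
2117.5 T = 145717 − 19887 = 125830
T ≈ 59.42 °C — above 0 °C, consistent with complete melting.

T_f ≈ 59.4 °C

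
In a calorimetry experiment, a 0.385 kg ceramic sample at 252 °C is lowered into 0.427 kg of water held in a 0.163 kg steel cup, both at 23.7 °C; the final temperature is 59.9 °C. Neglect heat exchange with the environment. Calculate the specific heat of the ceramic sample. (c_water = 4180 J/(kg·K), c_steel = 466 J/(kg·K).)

c ≈ 911 J/(kg·K)

Taking heat into each body as positive, Σ m c ΔT = 0:
0.385·c·(59.9 − 252) + 0.427·4180·(59.9 − 23.7) + 0.163·466·(59.9 − 23.7) = 0
-73.96 c = -67362
c = -67362/-73.96 ≈ 910.8 J/(kg·K)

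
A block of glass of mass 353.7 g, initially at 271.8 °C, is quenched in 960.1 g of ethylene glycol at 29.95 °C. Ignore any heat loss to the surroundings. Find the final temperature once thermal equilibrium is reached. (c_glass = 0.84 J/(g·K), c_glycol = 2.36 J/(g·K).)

Setting the total heat transfer to zero:
353.7·0.84·(T − 271.8) + 960.1·2.36·(T − 29.95) = 0
297.11(T − 271.8) + 2265.8(T − 29.95) = 0
(297.11 + 2265.8) T = 297.11·271.8 + 2265.8·29.95
T = 148616/2562.9 ≈ 57.99 °C

T_f ≈ 58.0 °C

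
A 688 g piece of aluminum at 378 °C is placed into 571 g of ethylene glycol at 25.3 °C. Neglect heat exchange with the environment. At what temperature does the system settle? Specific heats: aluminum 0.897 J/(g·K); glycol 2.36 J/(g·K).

|Q_aluminum| = |Q_glycol|:
688×0.897×(378 − T) = 571×2.36×(T − 25.3)
617.14(378 − T) = 1347.6(T − 25.3)
1964.7 T = 267371  ⇒  T ≈ 136.09 °C

T_f ≈ 136.1 °C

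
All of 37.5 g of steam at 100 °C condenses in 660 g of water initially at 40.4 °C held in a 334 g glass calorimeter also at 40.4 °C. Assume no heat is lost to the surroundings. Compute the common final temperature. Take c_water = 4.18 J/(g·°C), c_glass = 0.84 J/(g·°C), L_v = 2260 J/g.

T_f ≈ 69.8 °C

Net heat exchanged in the isolated system is zero:
steam→water at 100 °C releases m L_v = 37.5·2260 = 84750
  condensate cools 100→T: 37.5·4.18·(T − 100) = 156.75(T − 100)
  original water: 2758.8(T − 40.4)
  glass cup: 334·0.84·(T − 40.4) = 280.56(T − 40.4)
3196.1 T = 84750 + 15675 + 122790 = 223215
T ≈ 69.84 °C, under the boiling point, so the assumption holds.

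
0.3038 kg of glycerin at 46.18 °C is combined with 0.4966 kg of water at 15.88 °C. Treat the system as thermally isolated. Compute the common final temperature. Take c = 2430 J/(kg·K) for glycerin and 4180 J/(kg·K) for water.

T_f ≈ 23.8 °C

Net heat exchanged in the isolated system is zero:
0.3038·2430·(T − 46.18) + 0.4966·4180·(T − 15.88) = 0
2814 T = 67055
T ≈ 23.83 °C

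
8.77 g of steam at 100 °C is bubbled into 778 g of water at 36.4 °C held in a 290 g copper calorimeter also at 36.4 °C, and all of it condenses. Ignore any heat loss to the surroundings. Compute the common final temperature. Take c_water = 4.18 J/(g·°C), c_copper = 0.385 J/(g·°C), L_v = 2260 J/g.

T_f ≈ 42.9 °C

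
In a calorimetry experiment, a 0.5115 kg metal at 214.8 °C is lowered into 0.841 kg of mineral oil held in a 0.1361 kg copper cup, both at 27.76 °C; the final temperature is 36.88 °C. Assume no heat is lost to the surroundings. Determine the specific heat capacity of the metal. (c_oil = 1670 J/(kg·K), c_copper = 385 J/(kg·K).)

c ≈ 146 J/(kg·K)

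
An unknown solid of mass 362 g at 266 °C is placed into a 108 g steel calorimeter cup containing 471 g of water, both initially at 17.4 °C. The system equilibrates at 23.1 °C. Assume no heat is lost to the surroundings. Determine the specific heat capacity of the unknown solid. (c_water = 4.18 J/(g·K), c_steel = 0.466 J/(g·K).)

c ≈ 0.131 J/(g·K)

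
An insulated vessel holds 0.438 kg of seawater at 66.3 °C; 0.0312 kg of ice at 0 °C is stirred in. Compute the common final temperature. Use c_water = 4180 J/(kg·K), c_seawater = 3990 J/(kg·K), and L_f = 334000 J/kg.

T_f ≈ 56.1 °C

Net heat exchanged in the isolated system is zero:
fusion: m_ice L_f = 0.0312·334000 = 10421
  warm the meltwater: 130.42 T
  seawater: 1747.6(T − 66.3)
1878 T = 115867 − 10421 = 105446
T ≈ 56.15 °C — above 0 °C, consistent with complete melting.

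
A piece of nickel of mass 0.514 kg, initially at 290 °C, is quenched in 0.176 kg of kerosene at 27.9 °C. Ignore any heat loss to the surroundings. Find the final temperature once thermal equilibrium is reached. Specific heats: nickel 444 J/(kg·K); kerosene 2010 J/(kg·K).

T_f ≈ 130.7 °C

Taking heat into each body as positive, Σ m c ΔT = 0:
0.514*444*(T − 290) + 0.176*2010*(T − 27.9) = 0
228.22(T − 290) + 353.76(T − 27.9) = 0
581.98 T = 76053
T = 76053 / 581.98 = 131 °C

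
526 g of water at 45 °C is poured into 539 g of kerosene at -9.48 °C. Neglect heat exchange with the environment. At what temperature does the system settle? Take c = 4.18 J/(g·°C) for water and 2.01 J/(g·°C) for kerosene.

Let T be the final temperature. ΣQ_i = 0:
526×4.18×(T − 45) + 539×2.01×(T − (-9.48)) = 0
(2198.7 + 1083.4) T = 2198.7×45 + 1083.4×(-9.48)
T = 88670 / 3282.1 = 27 °C

T_f ≈ 27.0 °C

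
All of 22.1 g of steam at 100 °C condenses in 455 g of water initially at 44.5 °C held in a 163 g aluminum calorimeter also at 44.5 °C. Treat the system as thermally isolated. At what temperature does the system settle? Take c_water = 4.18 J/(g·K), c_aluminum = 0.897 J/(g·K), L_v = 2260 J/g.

Energy balance with sensible and latent terms:
steam→water at 100 °C releases m L_v = 22.1·2260 = 49946; condensed water 100 °C→T: 92.38(T − 100); water warms: 455·4.18·(T − 44.5) = 1901.9(T − 44.5); aluminum cup: 163·0.897·(T − 44.5) = 146.21(T − 44.5)
2140.5 T = 49946 + 9237.8 + 91141 = 150325
T ≈ 70.23 °C (< 100 °C, so full condensation is consistent).

T_f ≈ 70.2 °C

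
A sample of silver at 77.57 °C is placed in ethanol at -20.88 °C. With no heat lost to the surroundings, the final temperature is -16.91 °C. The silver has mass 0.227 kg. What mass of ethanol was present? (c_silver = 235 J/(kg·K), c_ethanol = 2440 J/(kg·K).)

Let T be the final temperature. ΣQ_i = 0:
0.227·235·(-16.91 − 77.57) + m·2440·(-16.91 − (-20.88)) = 0
9686.8 m = 5040
m = 5040/9686.8 ≈ 0.5203 kg

m ≈ 0.52 kg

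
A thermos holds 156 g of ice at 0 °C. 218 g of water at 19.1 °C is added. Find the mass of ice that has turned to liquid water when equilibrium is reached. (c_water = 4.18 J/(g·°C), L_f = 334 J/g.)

Water can give up m c ΔT = 218·4.18·19.1 = 17405 J before reaching 0 °C.
Melting all 156 g of ice would need 156·334 = 52104 J.
Since 17405 < 52104 J, not all the ice melts; equilibrium is at 0 °C.
m_melted·334 = 17405  ⇒  m_melted ≈ 52.11 g.

m_melted ≈ 52.1 g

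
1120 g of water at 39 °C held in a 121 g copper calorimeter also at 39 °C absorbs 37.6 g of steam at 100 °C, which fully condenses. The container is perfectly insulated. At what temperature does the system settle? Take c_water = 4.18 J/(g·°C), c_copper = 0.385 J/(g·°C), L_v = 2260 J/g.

T_f ≈ 58.4 °C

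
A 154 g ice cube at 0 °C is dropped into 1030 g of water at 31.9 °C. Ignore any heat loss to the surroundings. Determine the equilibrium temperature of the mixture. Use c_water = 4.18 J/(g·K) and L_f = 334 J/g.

T_f ≈ 17.4 °C

Heat gained plus heat lost sum to zero:
melt ice: 154×334 = 51436; warm the meltwater: 643.72 T; water cools: 1030×4.18×(T − 31.9) = 4305.4(T − 31.9)
4949.1 T = 137342 − 51436 = 85906
T ≈ 17.36 °C. Since T > 0 °C, the all-ice-melts assumption holds.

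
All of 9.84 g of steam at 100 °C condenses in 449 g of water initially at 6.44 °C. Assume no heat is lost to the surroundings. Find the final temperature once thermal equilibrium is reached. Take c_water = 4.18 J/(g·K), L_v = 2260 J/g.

T_f ≈ 20.0 °C

Energy conservation, ΣQ = 0:
steam→water at 100 °C releases m L_v = 9.84×2260 = 22238
  condensed water 100 °C→T: 41.13(T − 100)
  water warms: 449×4.18×(T − 6.44) = 1876.8(T − 6.44)
1918 T = 22238 + 4113.1 + 12087 = 38438
T ≈ 20.04 °C, under the boiling point, so the assumption holds.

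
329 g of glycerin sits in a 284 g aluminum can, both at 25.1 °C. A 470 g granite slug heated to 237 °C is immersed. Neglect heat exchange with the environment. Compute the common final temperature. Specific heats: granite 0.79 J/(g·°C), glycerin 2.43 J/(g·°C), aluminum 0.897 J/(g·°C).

Energy conservation, ΣQ = 0:
470*0.79*(T − 237) + 329*2.43*(T − 25.1) + 284*0.897*(T − 25.1) = 0
(371.3 + 799.47 + 254.75) T = 371.3*237 + 799.47*25.1 + 254.75*25.1
T ≈ 80.29 °C

T_f ≈ 80.3 °C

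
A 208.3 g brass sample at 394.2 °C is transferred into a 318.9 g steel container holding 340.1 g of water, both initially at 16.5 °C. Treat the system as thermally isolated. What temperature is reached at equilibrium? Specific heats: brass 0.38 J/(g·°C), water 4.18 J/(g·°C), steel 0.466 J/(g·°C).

T_f ≈ 34.6 °C

Let T be the final temperature. ΣQ_i = 0:
208.3×0.38×(T − 394.2) + 340.1×4.18×(T − 16.5) + 318.9×0.466×(T − 16.5) = 0
79.15(T − 394.2) + 1421.6(T − 16.5) + 148.61(T − 16.5) = 0
1649.4 T = 57111
T = 57111/1649.4 ≈ 34.63 °C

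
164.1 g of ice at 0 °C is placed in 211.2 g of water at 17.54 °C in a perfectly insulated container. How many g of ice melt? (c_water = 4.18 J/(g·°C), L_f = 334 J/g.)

Water can give up m c ΔT = 211.2×4.18×17.54 = 15485 J before reaching 0 °C.
Melting all 164.1 g of ice would need 164.1×334 = 54809 J.
Since 15485 < 54809 J, not all the ice melts; equilibrium is at 0 °C.
Mass melted = 15485/334 ≈ 46.36 g.

m_melted ≈ 46.4 g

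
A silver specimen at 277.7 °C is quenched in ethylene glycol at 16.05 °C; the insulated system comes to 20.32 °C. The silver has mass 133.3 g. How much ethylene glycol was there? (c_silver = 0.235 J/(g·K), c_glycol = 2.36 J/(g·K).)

m ≈ 800 g

|Q_silver| = |Q_glycol|:
133.3·0.235·(277.7 − 20.32) = m·2.36·(20.32 − 16.05)
10.08 m = 8062.6  ⇒  m ≈ 800.1 g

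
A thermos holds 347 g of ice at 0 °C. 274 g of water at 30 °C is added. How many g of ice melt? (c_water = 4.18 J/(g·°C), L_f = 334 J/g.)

Cooling the water to 0 °C releases 274·4.18·30 = 34360 J.
Melting all 347 g of ice would need 347·334 = 115898 J.
That's not enough to melt it all — equilibrium is at 0 °C with ice remaining.
m_melt = 34360 / L_f = 102.9 g.

m_melted ≈ 103 g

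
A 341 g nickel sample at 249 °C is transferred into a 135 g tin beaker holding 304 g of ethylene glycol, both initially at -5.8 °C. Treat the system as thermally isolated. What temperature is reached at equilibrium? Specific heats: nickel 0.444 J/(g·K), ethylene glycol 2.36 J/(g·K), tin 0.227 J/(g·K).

Conservation of energy gives ΣQ = 0:
341*0.444*(T − 249) + 304*2.36*(T − (-5.8)) + 135*0.227*(T − (-5.8)) = 0
(151.4 + 717.44 + 30.64) T = 151.4*249 + 717.44*(-5.8) + 30.64*(-5.8)
T = 33361 / 899.49 = 37.1 °C

T_f ≈ 37.1 °C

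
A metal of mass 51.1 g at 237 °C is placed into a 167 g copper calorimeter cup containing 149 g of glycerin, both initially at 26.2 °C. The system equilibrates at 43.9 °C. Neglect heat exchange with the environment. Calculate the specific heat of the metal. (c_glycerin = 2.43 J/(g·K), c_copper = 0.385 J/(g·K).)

c ≈ 0.765 J/(g·K)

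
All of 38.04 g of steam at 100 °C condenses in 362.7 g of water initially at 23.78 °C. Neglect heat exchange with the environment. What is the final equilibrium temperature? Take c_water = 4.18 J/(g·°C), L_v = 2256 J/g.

Taking heat into each body as positive, Σ m c ΔT = 0:
condense steam: −38.04×2256 = −85818; condensate cools 100→T: 38.04×4.18×(T − 100) = 159.01(T − 100); original water: 1516.1(T − 23.78)
1675.1 T = 85818 + 15901 + 36053 = 137771
T ≈ 82.25 °C (< 100 °C, so full condensation is consistent).

T_f ≈ 82.2 °C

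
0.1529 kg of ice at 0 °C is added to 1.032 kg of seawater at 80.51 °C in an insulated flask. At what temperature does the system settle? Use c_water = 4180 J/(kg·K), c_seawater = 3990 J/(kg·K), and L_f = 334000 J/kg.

T_f ≈ 59.0 °C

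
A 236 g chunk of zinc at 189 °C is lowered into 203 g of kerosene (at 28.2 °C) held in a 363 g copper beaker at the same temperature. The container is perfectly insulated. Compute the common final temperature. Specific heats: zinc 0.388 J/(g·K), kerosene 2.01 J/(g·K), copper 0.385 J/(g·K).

T_f ≈ 51.2 °C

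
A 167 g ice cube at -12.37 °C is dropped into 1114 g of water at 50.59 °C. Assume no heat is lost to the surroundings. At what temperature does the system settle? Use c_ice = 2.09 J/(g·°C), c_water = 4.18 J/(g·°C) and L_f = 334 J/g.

Conservation of energy gives ΣQ = 0:
warm ice to 0 °C: 167×2.09×(0 − (-12.37)) = 4317.5; fusion: m_ice L_f = 167×334 = 55778; warm the meltwater: 698.06 T; water cools: 1114×4.18×(T − 50.59) = 4656.5(T − 50.59)
5354.6 T = 235573 − 60096 = 175478
T ≈ 32.77 °C. Since T > 0 °C, the all-ice-melts assumption holds.

T_f ≈ 32.8 °C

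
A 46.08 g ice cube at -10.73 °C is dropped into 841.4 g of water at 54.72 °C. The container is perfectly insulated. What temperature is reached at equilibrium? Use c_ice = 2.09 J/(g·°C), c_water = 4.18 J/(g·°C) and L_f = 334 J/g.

T_f ≈ 47.5 °C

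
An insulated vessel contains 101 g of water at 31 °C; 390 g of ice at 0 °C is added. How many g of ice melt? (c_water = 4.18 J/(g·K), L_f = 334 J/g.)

Water can give up m c ΔT = 101·4.18·31 = 13088 J before reaching 0 °C.
Melting all 390 g of ice would need 390·334 = 130260 J.
Since 13088 < 130260 J, not all the ice melts; equilibrium is at 0 °C.
Mass melted = 13088/334 ≈ 39.18 g.

m_melted ≈ 39.2 g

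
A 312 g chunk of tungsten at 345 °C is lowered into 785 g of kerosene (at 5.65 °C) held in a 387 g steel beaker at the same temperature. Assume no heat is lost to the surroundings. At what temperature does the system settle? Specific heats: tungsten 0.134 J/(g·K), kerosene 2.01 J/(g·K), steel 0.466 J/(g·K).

Let T be the final temperature. ΣQ_i = 0:
312×0.134×(T − 345) + 785×2.01×(T − 5.65) + 387×0.466×(T − 5.65) = 0
1800 T = 24358
T ≈ 13.53 °C

T_f ≈ 13.5 °C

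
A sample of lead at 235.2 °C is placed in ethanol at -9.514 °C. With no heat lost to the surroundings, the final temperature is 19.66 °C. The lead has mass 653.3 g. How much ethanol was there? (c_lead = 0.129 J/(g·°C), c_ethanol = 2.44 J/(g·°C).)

Taking heat into each body as positive, Σ m c ΔT = 0:
653.3·0.129·(19.66 − 235.2) + m·2.44·(19.66 − (-9.514)) = 0
71.18 m = 18165
m = 18165/71.18 ≈ 255.2 g

m ≈ 255 g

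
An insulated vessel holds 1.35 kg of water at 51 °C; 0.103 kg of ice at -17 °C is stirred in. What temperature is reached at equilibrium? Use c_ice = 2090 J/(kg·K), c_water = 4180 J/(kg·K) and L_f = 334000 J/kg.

T_f ≈ 41.1 °C

Let T be the final temperature. ΣQ_i = 0:
ice -17→0 °C: 0.103×2090×17 = 3659.6; melt ice: 0.103×334000 = 34402; warm the meltwater: 430.54 T; water cools: 1.35×4180×(T − 51) = 5643(T − 51)
6073.5 T = 287793 − 38062 = 249731
T ≈ 41.12 °C. Since T > 0 °C, the all-ice-melts assumption holds.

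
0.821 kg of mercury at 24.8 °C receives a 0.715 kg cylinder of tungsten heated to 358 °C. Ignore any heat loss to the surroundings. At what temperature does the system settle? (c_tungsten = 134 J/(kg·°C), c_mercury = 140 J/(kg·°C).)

T_f ≈ 176.3 °C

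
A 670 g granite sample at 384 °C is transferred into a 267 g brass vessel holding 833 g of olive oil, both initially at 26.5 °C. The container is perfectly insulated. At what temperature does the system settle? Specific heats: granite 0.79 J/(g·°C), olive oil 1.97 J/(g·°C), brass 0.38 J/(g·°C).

T_f ≈ 109.8 °C

Setting the total heat transfer to zero:
670·0.79·(T − 384) + 833·1.97·(T − 26.5) + 267·0.38·(T − 26.5) = 0
2271.8 T = 249427
T ≈ 109.79 °C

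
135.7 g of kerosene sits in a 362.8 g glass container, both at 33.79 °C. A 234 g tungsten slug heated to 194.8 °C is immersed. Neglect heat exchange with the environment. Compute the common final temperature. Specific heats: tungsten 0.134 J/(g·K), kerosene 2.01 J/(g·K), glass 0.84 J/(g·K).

T_f ≈ 42.1 °C

T_f is the heat-capacity-weighted average of the initial temperatures:
T_f = (31.36×194.8 + 272.76×33.79 + 304.75×33.79) / (31.36 + 272.76 + 304.75)
    = 25622 / 608.87 ≈ 42.08 °C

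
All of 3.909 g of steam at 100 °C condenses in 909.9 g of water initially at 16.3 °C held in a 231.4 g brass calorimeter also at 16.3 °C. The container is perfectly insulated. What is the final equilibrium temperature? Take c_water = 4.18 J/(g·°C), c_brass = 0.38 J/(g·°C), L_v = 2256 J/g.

Energy balance with sensible and latent terms:
condense steam: −3.909×2256 = −8818.7
  condensate cools 100→T: 3.909×4.18×(T − 100) = 16.34(T − 100)
  water warms: 909.9×4.18×(T − 16.3) = 3803.4(T − 16.3)
  cup: 87.93(T − 16.3)
3907.7 T = 8818.7 + 1634 + 63428 = 73881
T ≈ 18.91 °C (< 100 °C, so full condensation is consistent).

T_f ≈ 18.9 °C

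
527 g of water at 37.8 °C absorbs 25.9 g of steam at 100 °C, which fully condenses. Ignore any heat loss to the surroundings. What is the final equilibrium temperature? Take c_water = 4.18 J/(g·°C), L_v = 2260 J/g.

Heat gained plus heat lost sum to zero:
latent heat released on condensation: 25.9·2260 = 58534; condensate cools 100→T: 25.9·4.18·(T − 100) = 108.26(T − 100); water warms: 527·4.18·(T − 37.8) = 2202.9(T − 37.8)
2311.1 T = 58534 + 10826 + 83268 = 152628
T ≈ 66.04 °C, under the boiling point, so the assumption holds.

T_f ≈ 66.0 °C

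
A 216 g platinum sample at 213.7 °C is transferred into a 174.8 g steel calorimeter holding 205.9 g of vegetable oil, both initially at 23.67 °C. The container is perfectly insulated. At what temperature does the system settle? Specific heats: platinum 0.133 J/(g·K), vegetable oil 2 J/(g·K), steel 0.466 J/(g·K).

Energy conservation, ΣQ = 0:
216·0.133·(T − 213.7) + 205.9·2·(T − 23.67) + 174.8·0.466·(T − 23.67) = 0
28.73(T − 213.7) + 411.8(T − 23.67) + 81.46(T − 23.67) = 0
(28.73 + 411.8 + 81.46) T = 28.73·213.7 + 411.8·23.67 + 81.46·23.67
T = 17815/521.98 ≈ 34.13 °C

T_f ≈ 34.1 °C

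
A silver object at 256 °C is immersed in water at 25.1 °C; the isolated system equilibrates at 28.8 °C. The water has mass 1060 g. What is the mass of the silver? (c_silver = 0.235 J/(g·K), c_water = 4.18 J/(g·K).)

m ≈ 307 g

Heat gained plus heat lost sum to zero:
m×0.235×(28.8 − 256) + 1060×4.18×(28.8 − 25.1) = 0
-53.39 m = -16394
m = -16394/-53.39 ≈ 307 g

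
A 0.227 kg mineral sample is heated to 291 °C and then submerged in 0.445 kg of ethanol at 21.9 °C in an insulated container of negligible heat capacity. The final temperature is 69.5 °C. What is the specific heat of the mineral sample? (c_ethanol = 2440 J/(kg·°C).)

c ≈ 1030 J/(kg·°C)

Heat lost by the mineral sample = heat gained by the ethanol:
0.227×c×(291 − 69.5) = 0.445×2440×(69.5 − 21.9)
50.28 c = 51684  ⇒  c ≈ 1028 J/(kg·°C)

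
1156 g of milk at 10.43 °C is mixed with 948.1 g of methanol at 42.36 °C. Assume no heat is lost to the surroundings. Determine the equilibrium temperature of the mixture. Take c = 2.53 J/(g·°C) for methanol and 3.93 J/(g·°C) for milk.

Energy conservation, ΣQ = 0:
948.1·2.53·(T − 42.36) + 1156·3.93·(T − 10.43) = 0
2398.7(T − 42.36) + 4543.1(T − 10.43) = 0
6941.8 T = 148993
T = 148993/6941.8 ≈ 21.46 °C

T_f ≈ 21.5 °C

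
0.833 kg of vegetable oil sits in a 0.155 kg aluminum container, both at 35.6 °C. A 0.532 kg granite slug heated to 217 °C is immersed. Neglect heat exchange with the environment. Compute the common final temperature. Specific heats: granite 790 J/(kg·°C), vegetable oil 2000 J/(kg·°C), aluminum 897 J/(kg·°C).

T_f ≈ 69.9 °C

Net heat exchanged in the isolated system is zero:
0.532×790×(T − 217) + 0.833×2000×(T − 35.6) + 0.155×897×(T − 35.6) = 0
420.28(T − 217) + 1666(T − 35.6) + 139.03(T − 35.6) = 0
(420.28 + 1666 + 139.03) T = 420.28×217 + 1666×35.6 + 139.03×35.6
T = 155460/2225.3 ≈ 69.86 °C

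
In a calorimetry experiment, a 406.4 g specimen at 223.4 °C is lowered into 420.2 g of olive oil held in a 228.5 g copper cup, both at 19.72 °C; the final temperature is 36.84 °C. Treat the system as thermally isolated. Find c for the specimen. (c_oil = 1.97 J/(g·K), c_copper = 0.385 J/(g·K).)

Let T be the final temperature. ΣQ_i = 0:
406.4×c×(36.84 − 223.4) + 420.2×1.97×(36.84 − 19.72) + 228.5×0.385×(36.84 − 19.72) = 0
-75818 c = -15678
c = -15678/-75818 ≈ 0.2068 J/(g·K)

c ≈ 0.207 J/(g·K)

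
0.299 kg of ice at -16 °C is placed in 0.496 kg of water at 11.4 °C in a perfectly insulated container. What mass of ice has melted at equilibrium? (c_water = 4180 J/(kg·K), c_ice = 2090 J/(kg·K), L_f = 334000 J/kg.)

m_melted ≈ 0.0408 kg

Water can give up m c ΔT = 0.496×4180×11.4 = 23635 J before reaching 0 °C.
Warming the ice to 0 °C takes 0.299×2090×16 = 9998.6 J, leaving 13637 J for melting.
Melting all 0.299 kg of ice would need 0.299×334000 = 99866 J.
13637 J < 99866 J, so only part of the ice melts and the system sits at 0 °C.
m_melted×334000 = 13637  ⇒  m_melted ≈ 0.04083 kg.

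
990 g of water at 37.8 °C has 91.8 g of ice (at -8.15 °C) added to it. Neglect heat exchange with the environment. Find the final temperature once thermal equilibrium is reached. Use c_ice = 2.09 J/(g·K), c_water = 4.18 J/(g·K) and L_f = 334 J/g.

Heat gained plus heat lost sum to zero:
ice -8.15→0 °C: 91.8·2.09·8.15 = 1563.7
  melt ice: 91.8·334 = 30661
  warm the meltwater: 383.72 T
  water: 4138.2(T − 37.8)
4521.9 T = 156424 − 32225 = 124199
T ≈ 27.47 °C. Since T > 0 °C, the all-ice-melts assumption holds.

T_f ≈ 27.5 °C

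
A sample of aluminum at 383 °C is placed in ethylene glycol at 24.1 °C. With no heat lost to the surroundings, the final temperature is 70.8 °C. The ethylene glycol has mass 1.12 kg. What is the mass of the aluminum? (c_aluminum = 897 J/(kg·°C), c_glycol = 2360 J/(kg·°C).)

m ≈ 0.441 kg

|Q_aluminum| = |Q_glycol|:
m·897·(383 − 70.8) = 1.12·2360·(70.8 − 24.1)
280043 m = 123437  ⇒  m ≈ 0.4408 kg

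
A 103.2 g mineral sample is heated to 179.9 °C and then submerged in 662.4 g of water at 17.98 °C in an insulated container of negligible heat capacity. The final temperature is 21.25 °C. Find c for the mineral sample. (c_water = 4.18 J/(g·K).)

c ≈ 0.553 J/(g·K)

Net heat exchanged in the isolated system is zero:
103.2·c·(21.25 − 179.9) + 662.4·4.18·(21.25 − 17.98) = 0
-16373 c = -9054.1
c = -9054.1/-16373 ≈ 0.553 J/(g·K)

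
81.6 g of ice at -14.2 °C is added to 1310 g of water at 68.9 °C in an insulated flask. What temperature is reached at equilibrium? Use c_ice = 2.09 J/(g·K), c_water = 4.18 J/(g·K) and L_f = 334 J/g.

Energy balance with sensible and latent terms:
ice -14.2→0 °C: 81.6·2.09·14.2 = 2421.7; fusion: m_ice L_f = 81.6·334 = 27254; meltwater 0→T: 81.6·4.18·T = 341.09 T; water: 5475.8(T − 68.9)
5816.9 T = 377283 − 29676 = 347606
T ≈ 59.76 °C (positive, so assuming full melt was valid).

T_f ≈ 59.8 °C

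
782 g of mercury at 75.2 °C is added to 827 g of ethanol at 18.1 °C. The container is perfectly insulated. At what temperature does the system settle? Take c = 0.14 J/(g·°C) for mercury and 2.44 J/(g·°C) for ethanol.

Setting the total heat transfer to zero:
782*0.14*(T − 75.2) + 827*2.44*(T − 18.1) = 0
109.48(T − 75.2) + 2017.9(T − 18.1) = 0
(109.48 + 2017.9) T = 109.48*75.2 + 2017.9*18.1
T = 44757 / 2127.4 = 21 °C

T_f ≈ 21.0 °C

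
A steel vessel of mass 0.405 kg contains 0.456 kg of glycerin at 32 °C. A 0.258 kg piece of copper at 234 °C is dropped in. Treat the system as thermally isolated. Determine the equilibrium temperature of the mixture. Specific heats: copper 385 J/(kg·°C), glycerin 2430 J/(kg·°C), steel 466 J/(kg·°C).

T_f ≈ 46.4 °C

Setting the total heat transfer to zero:
0.258×385×(T − 234) + 0.456×2430×(T − 32) + 0.405×466×(T − 32) = 0
99.33(T − 234) + 1108.1(T − 32) + 188.73(T − 32) = 0
(99.33 + 1108.1 + 188.73) T = 99.33×234 + 1108.1×32 + 188.73×32
T = 64741 / 1396.1 = 46.4 °C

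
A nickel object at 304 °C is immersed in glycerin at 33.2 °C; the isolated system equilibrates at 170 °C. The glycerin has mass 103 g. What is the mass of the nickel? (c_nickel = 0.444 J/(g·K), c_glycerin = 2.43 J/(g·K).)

m ≈ 575 g

Setting the total heat transfer to zero:
m×0.444×(170 − 304) + 103×2.43×(170 − 33.2) = 0
-59.5 m = -34240
m = -34240/-59.5 ≈ 575.5 g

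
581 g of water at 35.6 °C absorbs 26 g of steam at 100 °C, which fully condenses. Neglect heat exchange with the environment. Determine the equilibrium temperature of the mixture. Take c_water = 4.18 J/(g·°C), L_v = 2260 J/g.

Energy balance with sensible and latent terms:
latent heat released on condensation: 26·2260 = 58760
  condensed water 100 °C→T: 108.68(T − 100)
  original water: 2428.6(T − 35.6)
2537.3 T = 58760 + 10868 + 86457 = 156085
T ≈ 61.52 °C (< 100 °C, so full condensation is consistent).

T_f ≈ 61.5 °C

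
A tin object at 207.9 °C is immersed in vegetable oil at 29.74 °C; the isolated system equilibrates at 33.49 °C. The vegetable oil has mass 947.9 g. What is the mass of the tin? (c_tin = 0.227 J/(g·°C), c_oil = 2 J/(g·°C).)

m ≈ 180 g

Energy conservation, ΣQ = 0:
m·0.227·(33.49 − 207.9) + 947.9·2·(33.49 − 29.74) = 0
-39.59 m = -7109.3
m = -7109.3/-39.59 ≈ 179.6 g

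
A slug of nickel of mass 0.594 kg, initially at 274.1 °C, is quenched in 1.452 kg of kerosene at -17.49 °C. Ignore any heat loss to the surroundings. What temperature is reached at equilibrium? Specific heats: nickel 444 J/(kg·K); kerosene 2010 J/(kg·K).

T_f ≈ 6.7 °C

Taking heat into each body as positive, Σ m c ΔT = 0:
0.594*444*(T − 274.1) + 1.452*2010*(T − (-17.49)) = 0
263.74(T − 274.1) + 2918.5(T − (-17.49)) = 0
3182.3 T = 21245
T ≈ 6.68 °C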